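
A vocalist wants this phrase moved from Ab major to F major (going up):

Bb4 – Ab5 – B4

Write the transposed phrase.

G5 F6 G#5

From Ab up to F is a major sixth; apply that to each pitch.
Bb4 to G5
Ab5 to F6
B4 to G#5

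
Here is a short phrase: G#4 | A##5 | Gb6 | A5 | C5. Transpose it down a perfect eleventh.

D#3 E##4 Db5 E4 G3

G#4 to D#3
A##5 to E##4
Gb6 to Db5
A5 to E4
C5 to G3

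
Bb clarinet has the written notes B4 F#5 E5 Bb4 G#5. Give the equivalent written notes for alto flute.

First find concert pitch: the Bb clarinet sounds a major second below written, so B4 F#5 E5 Bb4 G#5 sounds A4 E5 D5 Ab4 F#5.
Then write for alto flute: it sounds a perfect fourth below written, so the part must be a perfect fourth above concert.
A4 → D5
E5 → A5
D5 → G5
Ab4 → Db5
F#5 → B5

D5 A5 G5 Db5 B5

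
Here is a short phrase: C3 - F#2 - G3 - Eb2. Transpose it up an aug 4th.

C3 → F#3
F#2 → B#2
G3 → C#4
Eb2 → A2

F#3 B#2 C#4 A2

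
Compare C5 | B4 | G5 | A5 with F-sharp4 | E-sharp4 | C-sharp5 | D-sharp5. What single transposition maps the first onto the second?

down a diminished fifth

From C5 to F#4 is 5 letter names — a fifth of some quality.
F#4 to C5 is 6 semitones, which makes it a diminished fifth; the second version is lower, so the direction is down.
Checking another pair — A5 → D#5 — gives the same interval.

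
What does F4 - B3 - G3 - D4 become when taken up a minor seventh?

A minor seventh up from F4 gives Eb5.
A minor seventh up from B3 gives A4.
G3 up a minor seventh is F4.
D4 up a minor seventh is C5.

Eb5 A4 F4 C5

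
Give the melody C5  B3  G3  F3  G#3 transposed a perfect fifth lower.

F4 E3 C3 Bb2 C#3

C5 down a perfect fifth is F4.
A perfect fifth down from B3 gives E3.
G3: a fifth down reaches C, and 7 semitones makes it C3.
A perfect fifth down from F3 gives Bb2.
G#3: a fifth down reaches C, and 7 semitones makes it C#3.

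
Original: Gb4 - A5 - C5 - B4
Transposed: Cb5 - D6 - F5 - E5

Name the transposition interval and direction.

up a perfect fourth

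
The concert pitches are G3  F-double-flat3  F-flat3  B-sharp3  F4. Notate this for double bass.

Written C4 sounds as C3 on the double bass, so concert pitches are written a perfect octave up.
G3 becomes G4
Fbb3 becomes Fbb4
Fb3 becomes Fb4
B#3 becomes B#4
F4 becomes F5

G4 Fbb4 Fb4 B#4 F5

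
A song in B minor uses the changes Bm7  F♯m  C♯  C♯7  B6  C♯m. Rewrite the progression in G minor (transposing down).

Gm7 Dm A A7 G6 Am

B minor down to G minor is a major third; each chord root moves by that interval while the quality stays the same.
Bm7: root B down a major third → G, giving Gm7.
F♯m: root F♯ down a major third → D, giving Dm.
C♯: root C♯ down a major third → A, giving A.
C♯7: root C♯ down a major third → A, giving A7.
B6: root B down a major third → G, giving G6.
C♯m: root C♯ down a major third → A, giving Am.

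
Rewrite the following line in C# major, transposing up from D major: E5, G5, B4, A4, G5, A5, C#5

From D up to C# is a major seventh; apply that to each pitch.
E5 to D#6
G5 to F#6
B4 to A#5
A4 to G#5
G5 to F#6
A5 to G#6
C#5 to B#5

D#6 F#6 A#5 G#5 F#6 G#6 B#5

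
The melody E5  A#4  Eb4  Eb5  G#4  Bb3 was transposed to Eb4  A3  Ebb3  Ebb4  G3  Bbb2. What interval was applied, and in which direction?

down an augmented octave

From E5 to Eb4 is 8 letter names — an octave of some quality.
Eb4 to E5 is 13 semitones, which makes it an augmented octave; the second version is lower, so the direction is down.
Checking another pair — Bb3 → Bbb2 — gives the same interval.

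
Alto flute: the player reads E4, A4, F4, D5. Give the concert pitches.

Written C4 on the alto flute sounds as G3, a perfect fourth lower; apply that shift to every note.
E4 -> B3
A4 -> E4
F4 -> C4
D5 -> A4

B3 E4 C4 A4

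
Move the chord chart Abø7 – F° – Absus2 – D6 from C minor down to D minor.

C minor down to D minor is a minor seventh; each chord root moves by that interval while the quality stays the same.
Abø7: root Ab down a minor seventh → Bb, giving Bbø7.
F°: root F down a minor seventh → G, giving G°.
Absus2: root Ab down a minor seventh → Bb, giving Bbsus2.
D6: root D down a minor seventh → E, giving E6.

Bbø7 G° Bbsus2 E6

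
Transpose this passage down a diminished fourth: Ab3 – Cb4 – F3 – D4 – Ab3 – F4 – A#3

Ab3 becomes E3
Cb4 becomes G3
F3 becomes C#3
D4 becomes A#3
Ab3 becomes E3
F4 becomes C#4
A#3 becomes E##3

E3 G3 C#3 A#3 E3 C#4 E##3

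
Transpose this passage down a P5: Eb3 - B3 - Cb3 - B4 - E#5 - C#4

Eb3 gives Ab2
B3 gives E3
Cb3 gives Fb2
B4 gives E4
E#5 gives A#4
C#4 gives F#3

Ab2 E3 Fb2 E4 A#4 F#3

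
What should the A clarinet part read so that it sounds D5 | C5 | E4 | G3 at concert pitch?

F5 Eb5 G4 Bb3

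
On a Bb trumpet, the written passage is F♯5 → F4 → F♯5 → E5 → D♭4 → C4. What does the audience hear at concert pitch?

Written C4 on the Bb trumpet sounds as Bb3, a major second lower; apply that shift to every note.
F#5 to E5
F4 to Eb4
F#5 to E5
E5 to D5
Db4 to Cb4
C4 to Bb3

E5 Eb4 E5 D5 Cb4 Bb3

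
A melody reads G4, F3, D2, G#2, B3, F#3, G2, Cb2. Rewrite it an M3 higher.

B4 A3 F#2 B#2 D#4 A#3 B2 Eb2

G4: a third up reaches B, and 4 semitones makes it B4.
F3 up a major third is A3.
D2: a third up reaches F, and 4 semitones makes it F#2.
G#2: a third up reaches B, and 4 semitones makes it B#2.
B3 up a major third is D#4.
F#3: a third up reaches A, and 4 semitones makes it A#3.
G2 up a major third is B2.
Cb2: a third up reaches E, and 4 semitones makes it Eb2.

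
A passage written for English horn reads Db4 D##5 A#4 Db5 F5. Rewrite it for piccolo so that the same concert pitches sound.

First find concert pitch: the English horn sounds a perfect fifth below written, so Db4 D##5 A#4 Db5 F5 sounds Gb3 G##4 D#4 Gb4 Bb4.
Then write for piccolo: it sounds a perfect octave above written, so the part must be a perfect octave below concert.
Gb3 → Gb2
G##4 → G##3
D#4 → D#3
Gb4 → Gb3
Bb4 → Bb3

Gb2 G##3 D#3 Gb3 Bb3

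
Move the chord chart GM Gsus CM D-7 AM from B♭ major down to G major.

EM Esus AM B-7 F#M

B♭ major down to G major is a minor third; each chord root moves by that interval while the quality stays the same.
GM: root G down a minor third → E, giving EM.
Gsus: root G down a minor third → E, giving Esus.
CM: root C down a minor third → A, giving AM.
D-7: root D down a minor third → B, giving B-7.
AM: root A down a minor third → F#, giving F#M.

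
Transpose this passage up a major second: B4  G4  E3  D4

C#5 A4 F#3 E4

B4: a second up reaches C, and 2 semitones makes it C#5.
A major second up from G4 gives A4.
A major second up from E3 gives F#3.
A major second up from D4 gives E4.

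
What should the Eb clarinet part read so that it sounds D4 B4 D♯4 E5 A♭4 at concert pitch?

B3 G#4 B#3 C#5 F4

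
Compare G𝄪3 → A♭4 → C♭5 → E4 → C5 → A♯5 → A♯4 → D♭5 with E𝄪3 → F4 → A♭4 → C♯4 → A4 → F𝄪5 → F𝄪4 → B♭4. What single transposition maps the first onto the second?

down a minor third

From G##3 to E##3 is 3 letter names — a third of some quality.
E##3 to G##3 is 3 semitones, which makes it a minor third; the second version is lower, so the direction is down.
Checking another pair — Db5 → Bb4 — gives the same interval.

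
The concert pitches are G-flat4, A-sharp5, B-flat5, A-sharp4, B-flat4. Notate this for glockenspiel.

Written C4 sounds as C6 on the glockenspiel, so concert pitches are written a perfect fifteenth down.
Gb4 becomes Gb2
A#5 becomes A#3
Bb5 becomes Bb3
A#4 becomes A#2
Bb4 becomes Bb2

Gb2 A#3 Bb3 A#2 Bb2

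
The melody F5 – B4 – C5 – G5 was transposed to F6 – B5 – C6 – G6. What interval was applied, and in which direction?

up a perfect octave

Take the first pair: F5 → F6. F to F spans 8 letter names, so the interval is some kind of octave.
F5 to F6 is 12 semitones, which makes it a perfect octave; the second version is higher, so the direction is up.
Checking another pair — G5 → G6 — gives the same interval.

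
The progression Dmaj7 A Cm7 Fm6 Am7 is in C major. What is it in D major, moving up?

Emaj7 B Dm7 Gm6 Bm7

C major up to D major is a major second; each chord root moves by that interval while the quality stays the same.
Dmaj7: root D up a major second → E, giving Emaj7.
A: root A up a major second → B, giving B.
Cm7: root C up a major second → D, giving Dm7.
Fm6: root F up a major second → G, giving Gm6.
Am7: root A up a major second → B, giving Bm7.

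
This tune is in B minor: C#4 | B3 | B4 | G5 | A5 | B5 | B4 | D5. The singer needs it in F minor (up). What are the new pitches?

B minor to F minor up is a diminished fifth, so every note moves up by that interval.
C#4 -> G4
B3 -> F4
B4 -> F5
G5 -> Db6
A5 -> Eb6
B5 -> F6
B4 -> F5
D5 -> Ab5

G4 F4 F5 Db6 Eb6 F6 F5 Ab5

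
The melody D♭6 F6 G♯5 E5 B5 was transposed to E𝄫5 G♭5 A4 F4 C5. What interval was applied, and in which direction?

down a major seventh

Take the first pair: Db6 → Ebb5. D to E spans 7 letter names, so the interval is some kind of seventh.
Ebb5 to Db6 is 11 semitones, which makes it a major seventh; the second version is lower, so the direction is down.
Checking another pair — B5 → C5 — gives the same interval.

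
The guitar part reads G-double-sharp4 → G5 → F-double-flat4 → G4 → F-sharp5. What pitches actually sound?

The guitar sounds a perfect octave below written, so transpose each written note down a perfect octave.
G##4 to G##3
G5 to G4
Fbb4 to Fbb3
G4 to G3
F#5 to F#4

G##3 G4 Fbb3 G3 F#4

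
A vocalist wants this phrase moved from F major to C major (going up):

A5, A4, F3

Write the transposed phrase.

E6 E5 C4

F major to C major up is a perfect fifth, so every note moves up by that interval.
A5 → E6
A4 → E5
F3 → C4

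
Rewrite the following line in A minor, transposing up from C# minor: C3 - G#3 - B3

Ab3 E4 G4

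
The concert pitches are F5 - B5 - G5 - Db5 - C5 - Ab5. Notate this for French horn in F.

C6 F#6 D6 Ab5 G5 Eb6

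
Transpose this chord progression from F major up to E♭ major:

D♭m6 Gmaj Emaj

F major up to E♭ major is a minor seventh; each chord root moves by that interval while the quality stays the same.
D♭m6: root D♭ up a minor seventh → Cb, giving Cbm6.
Gmaj: root G up a minor seventh → F, giving Fmaj.
Emaj: root E up a minor seventh → D, giving Dmaj.

Cbm6 Fmaj Dmaj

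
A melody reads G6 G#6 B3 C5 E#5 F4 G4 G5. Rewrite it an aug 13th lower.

G6 to Bbb4
G#6 to Bb4
B3 to Db2
C5 to Ebb3
E#5 to G3
F4 to Abb2
G4 to Bbb2
G5 to Bbb3

Bbb4 Bb4 Db2 Ebb3 G3 Abb2 Bbb2 Bbb3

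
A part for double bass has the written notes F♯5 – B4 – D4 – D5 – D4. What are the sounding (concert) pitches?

Written C4 on the double bass sounds as C3, a perfect octave lower; apply that shift to every note.
F#5 gives F#4
B4 gives B3
D4 gives D3
D5 gives D4
D4 gives D3

F#4 B3 D3 D4 D3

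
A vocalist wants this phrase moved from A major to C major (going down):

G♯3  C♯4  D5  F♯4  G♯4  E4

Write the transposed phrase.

B2 E3 F4 A3 B3 G3

A major to C major down is a major sixth, so every note moves down by that interval.
G#3 → B2
C#4 → E3
D5 → F4
F#4 → A3
G#4 → B3
E4 → G3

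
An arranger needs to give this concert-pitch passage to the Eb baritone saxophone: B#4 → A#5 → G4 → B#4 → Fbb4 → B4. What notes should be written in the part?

G##6 F##7 E6 G##6 Dbb6 G#6

Written C4 sounds as Eb2 on the Eb baritone saxophone, so concert pitches are written a major thirteenth up.
B#4 to G##6
A#5 to F##7
G4 to E6
B#4 to G##6
Fbb4 to Dbb6
B4 to G#6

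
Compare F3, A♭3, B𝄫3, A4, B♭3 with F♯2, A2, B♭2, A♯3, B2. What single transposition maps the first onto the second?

down a diminished octave

From F3 to F#2 is 8 letter names — an octave of some quality.
F#2 to F3 is 11 semitones, which makes it a diminished octave; the second version is lower, so the direction is down.
Checking another pair — Bb3 → B2 — gives the same interval.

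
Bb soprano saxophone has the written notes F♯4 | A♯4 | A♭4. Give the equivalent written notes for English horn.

B4 D#5 Db5

First find concert pitch: the Bb soprano saxophone sounds a major second below written, so F♯4 A♯4 A♭4 sounds E4 G#4 Gb4.
Then write for English horn: it sounds a perfect fifth below written, so the part must be a perfect fifth above concert.
E4 → B4
G#4 → D#5
Gb4 → Db5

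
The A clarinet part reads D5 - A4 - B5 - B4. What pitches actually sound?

Written C4 on the A clarinet sounds as A3, a minor third lower; apply that shift to every note.
D5 becomes B4
A4 becomes F#4
B5 becomes G#5
B4 becomes G#4

B4 F#4 G#5 G#4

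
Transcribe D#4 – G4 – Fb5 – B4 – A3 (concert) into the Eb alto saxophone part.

B#4 E5 Db6 G#5 F#4

Written C4 sounds as Eb3 on the Eb alto saxophone, so concert pitches are written a major sixth up.
D#4 → B#4
G4 → E5
Fb5 → Db6
B4 → G#5
A3 → F#4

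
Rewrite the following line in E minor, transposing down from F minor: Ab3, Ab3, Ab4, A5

G3 G3 G4 G#5

F minor to E minor down is a minor second, so every note moves down by that interval.
Ab3 → G3
Ab3 → G3
Ab4 → G4
A5 → G#5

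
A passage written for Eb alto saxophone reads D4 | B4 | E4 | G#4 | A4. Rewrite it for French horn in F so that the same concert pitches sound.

First find concert pitch: the Eb alto saxophone sounds a major sixth below written, so D4 B4 E4 G#4 A4 sounds F3 D4 G3 B3 C4.
Then write for French horn in F: it sounds a perfect fifth below written, so the part must be a perfect fifth above concert.
F3 → C4
D4 → A4
G3 → D4
B3 → F#4
C4 → G4

C4 A4 D4 F#4 G4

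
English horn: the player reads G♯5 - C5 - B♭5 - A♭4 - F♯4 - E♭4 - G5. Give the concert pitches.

C#5 F4 Eb5 Db4 B3 Ab3 C5

The English horn sounds a perfect fifth below written, so transpose each written note down a perfect fifth.
G#5 to C#5
C5 to F4
Bb5 to Eb5
Ab4 to Db4
F#4 to B3
Eb4 to Ab3
G5 to C5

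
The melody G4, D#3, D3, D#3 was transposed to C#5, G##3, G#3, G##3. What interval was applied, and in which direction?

From G4 to C#5 is 4 letter names — a fourth of some quality.
G4 to C#5 is 6 semitones, which makes it an augmented fourth; the second version is higher, so the direction is up.
Checking another pair — D#3 → G##3 — gives the same interval.

up an augmented fourth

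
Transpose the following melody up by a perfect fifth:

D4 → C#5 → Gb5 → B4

D4 to A4
C#5 to G#5
Gb5 to Db6
B4 to F#5

A4 G#5 Db6 F#5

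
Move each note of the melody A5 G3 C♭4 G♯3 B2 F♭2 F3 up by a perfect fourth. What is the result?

D6 C4 Fb4 C#4 E3 Bbb2 Bb3

A5 -> D6
G3 -> C4
Cb4 -> Fb4
G#3 -> C#4
B2 -> E3
Fb2 -> Bbb2
F3 -> Bb3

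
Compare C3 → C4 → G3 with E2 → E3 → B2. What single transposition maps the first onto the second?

down a minor sixth

Take the first pair: C3 → E2. C to E spans 6 letter names, so the interval is some kind of sixth.
E2 to C3 is 8 semitones, which makes it a minor sixth; the second version is lower, so the direction is down.
Checking another pair — G3 → B2 — gives the same interval.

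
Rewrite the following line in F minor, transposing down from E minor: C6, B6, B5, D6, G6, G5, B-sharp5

Db5 C6 C5 Eb5 Ab5 Ab4 C#5

From E down to F is a major seventh; apply that to each pitch.
C6 -> Db5
B6 -> C6
B5 -> C5
D6 -> Eb5
G6 -> Ab5
G5 -> Ab4
B#5 -> C#5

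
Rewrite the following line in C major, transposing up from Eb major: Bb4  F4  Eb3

G5 D5 C4

From Eb up to C is a major sixth; apply that to each pitch.
Bb4 → G5
F4 → D5
Eb3 → C4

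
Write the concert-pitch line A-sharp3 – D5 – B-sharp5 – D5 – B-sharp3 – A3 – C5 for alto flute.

D#4 G5 E#6 G5 E#4 D4 F5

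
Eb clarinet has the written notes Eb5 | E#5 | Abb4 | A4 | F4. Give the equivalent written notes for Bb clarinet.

First find concert pitch: the Eb clarinet sounds a minor third above written, so Eb5 E#5 Abb4 A4 F4 sounds Gb5 G#5 Cbb5 C5 Ab4.
Then write for Bb clarinet: it sounds a major second below written, so the part must be a major second above concert.
Gb5 → Ab5
G#5 → A#5
Cbb5 → Dbb5
C5 → D5
Ab4 → Bb4

Ab5 A#5 Dbb5 D5 Bb4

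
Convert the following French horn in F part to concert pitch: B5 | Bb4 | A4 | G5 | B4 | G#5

E5 Eb4 D4 C5 E4 C#5

Written C4 on the French horn in F sounds as F3, a perfect fifth lower; apply that shift to every note.
B5 to E5
Bb4 to Eb4
A4 to D4
G5 to C5
B4 to E4
G#5 to C#5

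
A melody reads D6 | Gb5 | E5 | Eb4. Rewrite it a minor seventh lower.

E5 Ab4 F#4 F3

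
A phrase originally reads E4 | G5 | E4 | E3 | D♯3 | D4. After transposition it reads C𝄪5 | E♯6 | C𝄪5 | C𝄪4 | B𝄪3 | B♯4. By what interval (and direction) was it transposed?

up an augmented sixth

Take the first pair: E4 → C##5. E to C spans 6 letter names, so the interval is some kind of sixth.
E4 to C##5 is 10 semitones, which makes it an augmented sixth; the second version is higher, so the direction is up.
Checking another pair — D4 → B#4 — gives the same interval.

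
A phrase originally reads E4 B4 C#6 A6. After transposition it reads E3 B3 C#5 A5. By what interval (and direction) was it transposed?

down a perfect octave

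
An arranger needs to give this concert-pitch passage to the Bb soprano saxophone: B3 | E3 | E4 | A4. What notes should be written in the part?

Written C4 sounds as Bb3 on the Bb soprano saxophone, so concert pitches are written a major second up.
B3 gives C#4
E3 gives F#3
E4 gives F#4
A4 gives B4

C#4 F#3 F#4 B4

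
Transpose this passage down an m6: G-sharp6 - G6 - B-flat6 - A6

B#5 B5 D6 C#6

G#6 gives B#5
G6 gives B5
Bb6 gives D6
A6 gives C#6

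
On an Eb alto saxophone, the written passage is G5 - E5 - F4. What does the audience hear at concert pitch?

Written C4 on the Eb alto saxophone sounds as Eb3, a major sixth lower; apply that shift to every note.
G5 to Bb4
E5 to G4
F4 to Ab3

Bb4 G4 Ab3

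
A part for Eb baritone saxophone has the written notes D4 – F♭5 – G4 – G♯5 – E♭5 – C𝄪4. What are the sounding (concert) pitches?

Written C4 on the Eb baritone saxophone sounds as Eb2, a major thirteenth lower; apply that shift to every note.
D4 to F2
Fb5 to Abb3
G4 to Bb2
G#5 to B3
Eb5 to Gb3
C##4 to E#2

F2 Abb3 Bb2 B3 Gb3 E#2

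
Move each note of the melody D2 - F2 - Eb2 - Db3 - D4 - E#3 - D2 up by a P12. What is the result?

D2 up a perfect twelfth is A3.
F2: a twelfth up reaches C, and 19 semitones makes it C4.
A perfect twelfth up from Eb2 gives Bb3.
Db3: a twelfth up reaches A, and 19 semitones makes it Ab4.
D4: a twelfth up reaches A, and 19 semitones makes it A5.
E#3 up a perfect twelfth is B#4.
D2 up a perfect twelfth is A3.

A3 C4 Bb3 Ab4 A5 B#4 A3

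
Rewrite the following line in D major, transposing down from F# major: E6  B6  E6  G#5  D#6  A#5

C6 G6 C6 E5 B5 F#5

F# major to D major down is a major third, so every note moves down by that interval.
E6 to C6
B6 to G6
E6 to C6
G#5 to E5
D#6 to B5
A#5 to F#5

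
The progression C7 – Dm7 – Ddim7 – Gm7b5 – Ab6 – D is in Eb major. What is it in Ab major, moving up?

F7 Gm7 Gdim7 Cm7b5 Db6 G

Eb major up to Ab major is a perfect fourth; each chord root moves by that interval while the quality stays the same.
C7: root C up a perfect fourth → F, giving F7.
Dm7: root D up a perfect fourth → G, giving Gm7.
Ddim7: root D up a perfect fourth → G, giving Gdim7.
Gm7b5: root G up a perfect fourth → C, giving Cm7b5.
Ab6: root Ab up a perfect fourth → Db, giving Db6.
D: root D up a perfect fourth → G, giving G.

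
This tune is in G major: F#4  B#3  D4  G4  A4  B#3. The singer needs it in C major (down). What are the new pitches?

G major to C major down is a perfect fifth, so every note moves down by that interval.
F#4 becomes B3
B#3 becomes E#3
D4 becomes G3
G4 becomes C4
A4 becomes D4
B#3 becomes E#3

B3 E#3 G3 C4 D4 E#3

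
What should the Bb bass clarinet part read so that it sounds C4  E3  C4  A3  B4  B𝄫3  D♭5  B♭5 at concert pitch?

D5 F#4 D5 B4 C#6 Cb5 Eb6 C7

Written C4 sounds as Bb2 on the Bb bass clarinet, so concert pitches are written a major ninth up.
C4 -> D5
E3 -> F#4
C4 -> D5
A3 -> B4
B4 -> C#6
Bbb3 -> Cb5
Db5 -> Eb6
Bb5 -> C7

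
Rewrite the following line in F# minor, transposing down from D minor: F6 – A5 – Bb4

From D down to F# is a minor sixth; apply that to each pitch.
F6 → A5
A5 → C#5
Bb4 → D4

A5 C#5 D4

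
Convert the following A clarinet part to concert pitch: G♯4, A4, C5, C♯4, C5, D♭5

The A clarinet sounds a minor third below written, so transpose each written note down a minor third.
G#4 gives E#4
A4 gives F#4
C5 gives A4
C#4 gives A#3
C5 gives A4
Db5 gives Bb4

E#4 F#4 A4 A#3 A4 Bb4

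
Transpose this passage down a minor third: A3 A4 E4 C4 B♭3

F#3 F#4 C#4 A3 G3

A3 down a minor third is F#3.
A minor third down from A4 gives F#4.
A minor third down from E4 gives C#4.
A minor third down from C4 gives A3.
A minor third down from Bb3 gives G3.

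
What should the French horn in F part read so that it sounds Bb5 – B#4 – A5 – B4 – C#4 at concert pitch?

F6 F##5 E6 F#5 G#4

The French horn in F sounds a perfect fifth below written, so the written part must be a perfect fifth above concert — transpose each note up.
Bb5 becomes F6
B#4 becomes F##5
A5 becomes E6
B4 becomes F#5
C#4 becomes G#4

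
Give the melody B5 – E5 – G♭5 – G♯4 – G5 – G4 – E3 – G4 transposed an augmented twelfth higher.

F##7 B#6 D7 D##6 D#7 D#6 B#4 D#6

B5 to F##7
E5 to B#6
Gb5 to D7
G#4 to D##6
G5 to D#7
G4 to D#6
E3 to B#4
G4 to D#6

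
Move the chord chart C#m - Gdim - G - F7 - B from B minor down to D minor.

Em Bbdim Bb Ab7 D

B minor down to D minor is a major sixth; each chord root moves by that interval while the quality stays the same.
C#m: root C# down a major sixth → E, giving Em.
Gdim: root G down a major sixth → Bb, giving Bbdim.
G: root G down a major sixth → Bb, giving Bb.
F7: root F down a major sixth → Ab, giving Ab7.
B: root B down a major sixth → D, giving D.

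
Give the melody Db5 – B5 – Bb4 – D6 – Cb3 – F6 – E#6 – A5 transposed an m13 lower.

F3 D#4 D3 F#4 Eb1 A4 G##4 C#4

Db5 -> F3
B5 -> D#4
Bb4 -> D3
D6 -> F#4
Cb3 -> Eb1
F6 -> A4
E#6 -> G##4
A5 -> C#4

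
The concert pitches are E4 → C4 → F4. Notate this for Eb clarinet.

The Eb clarinet sounds a minor third above written, so the written part must be a minor third below concert — transpose each note down.
E4 becomes C#4
C4 becomes A3
F4 becomes D4

C#4 A3 D4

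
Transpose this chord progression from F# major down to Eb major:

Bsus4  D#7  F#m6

Absus4 C7 Ebm6

F# major down to Eb major is an augmented second; each chord root moves by that interval while the quality stays the same.
Bsus4: root B down an augmented second → Ab, giving Absus4.
D#7: root D# down an augmented second → C, giving C7.
F#m6: root F# down an augmented second → Eb, giving Ebm6.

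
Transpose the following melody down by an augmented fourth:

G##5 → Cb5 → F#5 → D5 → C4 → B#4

An augmented fourth down from G##5 gives D#5.
An augmented fourth down from Cb5 gives Gbb4.
F#5 down an augmented fourth is C5.
D5 down an augmented fourth is Ab4.
C4: a fourth down reaches G, and 6 semitones makes it Gb3.
An augmented fourth down from B#4 gives F#4.

D#5 Gbb4 C5 Ab4 Gb3 F#4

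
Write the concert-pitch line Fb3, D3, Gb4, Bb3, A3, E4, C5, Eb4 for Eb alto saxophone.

The Eb alto saxophone sounds a major sixth below written, so the written part must be a major sixth above concert — transpose each note up.
Fb3 → Db4
D3 → B3
Gb4 → Eb5
Bb3 → G4
A3 → F#4
E4 → C#5
C5 → A5
Eb4 → C5

Db4 B3 Eb5 G4 F#4 C#5 A5 C5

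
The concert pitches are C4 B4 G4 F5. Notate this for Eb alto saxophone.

A4 G#5 E5 D6

Written C4 sounds as Eb3 on the Eb alto saxophone, so concert pitches are written a major sixth up.
C4 → A4
B4 → G#5
G4 → E5
F5 → D6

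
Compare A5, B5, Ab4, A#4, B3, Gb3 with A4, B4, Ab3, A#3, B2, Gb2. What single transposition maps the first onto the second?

From A5 to A4 is 8 letter names — an octave of some quality.
A4 to A5 is 12 semitones, which makes it a perfect octave; the second version is lower, so the direction is down.
Checking another pair — Gb3 → Gb2 — gives the same interval.

down a perfect octave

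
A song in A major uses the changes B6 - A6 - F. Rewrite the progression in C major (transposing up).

D6 C6 Ab

A major up to C major is a minor third; each chord root moves by that interval while the quality stays the same.
B6: root B up a minor third → D, giving D6.
A6: root A up a minor third → C, giving C6.
F: root F up a minor third → Ab, giving Ab.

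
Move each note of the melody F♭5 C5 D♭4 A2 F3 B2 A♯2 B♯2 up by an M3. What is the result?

Ab5 E5 F4 C#3 A3 D#3 C##3 D##3

A major third up from Fb5 gives Ab5.
A major third up from C5 gives E5.
Db4 up a major third is F4.
A major third up from A2 gives C#3.
F3: a third up reaches A, and 4 semitones makes it A3.
B2 up a major third is D#3.
A#2: a third up reaches C, and 4 semitones makes it C##3.
B#2 up a major third is D##3.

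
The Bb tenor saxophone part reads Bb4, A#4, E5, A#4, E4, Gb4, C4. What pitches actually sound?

The Bb tenor saxophone sounds a major ninth below written, so transpose each written note down a major ninth.
Bb4 gives Ab3
A#4 gives G#3
E5 gives D4
A#4 gives G#3
E4 gives D3
Gb4 gives Fb3
C4 gives Bb2

Ab3 G#3 D4 G#3 D3 Fb3 Bb2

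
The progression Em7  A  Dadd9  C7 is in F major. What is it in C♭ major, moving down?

Bbm7 Eb Abadd9 Gb7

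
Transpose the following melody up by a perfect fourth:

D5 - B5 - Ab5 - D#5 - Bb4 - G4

G5 E6 Db6 G#5 Eb5 C5

D5 gives G5
B5 gives E6
Ab5 gives Db6
D#5 gives G#5
Bb4 gives Eb5
G4 gives C5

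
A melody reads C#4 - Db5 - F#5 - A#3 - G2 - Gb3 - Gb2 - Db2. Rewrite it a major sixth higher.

C#4 gives A#4
Db5 gives Bb5
F#5 gives D#6
A#3 gives F##4
G2 gives E3
Gb3 gives Eb4
Gb2 gives Eb3
Db2 gives Bb2

A#4 Bb5 D#6 F##4 E3 Eb4 Eb3 Bb2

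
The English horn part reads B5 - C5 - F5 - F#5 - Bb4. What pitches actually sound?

The English horn sounds a perfect fifth below written, so transpose each written note down a perfect fifth.
B5 → E5
C5 → F4
F5 → Bb4
F#5 → B4
Bb4 → Eb4

E5 F4 Bb4 B4 Eb4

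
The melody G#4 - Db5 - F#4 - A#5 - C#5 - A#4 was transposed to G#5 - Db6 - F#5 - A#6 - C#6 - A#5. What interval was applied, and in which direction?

up a perfect octave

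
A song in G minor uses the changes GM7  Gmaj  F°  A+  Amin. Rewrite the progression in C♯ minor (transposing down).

C#M7 C#maj B° D#+ D#min

G minor down to C♯ minor is a diminished fifth; each chord root moves by that interval while the quality stays the same.
GM7: root G down a diminished fifth → C#, giving C#M7.
Gmaj: root G down a diminished fifth → C#, giving C#maj.
F°: root F down a diminished fifth → B, giving B°.
A+: root A down a diminished fifth → D#, giving D#+.
Amin: root A down a diminished fifth → D#, giving D#min.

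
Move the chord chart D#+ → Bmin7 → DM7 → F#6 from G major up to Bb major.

G major up to Bb major is a minor third; each chord root moves by that interval while the quality stays the same.
D#+: root D# up a minor third → F#, giving F#+.
Bmin7: root B up a minor third → D, giving Dmin7.
DM7: root D up a minor third → F, giving FM7.
F#6: root F# up a minor third → A, giving A6.

F#+ Dmin7 FM7 A6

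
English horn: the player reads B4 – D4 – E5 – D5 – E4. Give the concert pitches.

E4 G3 A4 G4 A3

The English horn sounds a perfect fifth below written, so transpose each written note down a perfect fifth.
B4 -> E4
D4 -> G3
E5 -> A4
D5 -> G4
E4 -> A3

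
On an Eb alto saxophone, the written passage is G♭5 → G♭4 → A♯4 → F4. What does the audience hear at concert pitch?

Bbb4 Bbb3 C#4 Ab3

Written C4 on the Eb alto saxophone sounds as Eb3, a major sixth lower; apply that shift to every note.
Gb5 -> Bbb4
Gb4 -> Bbb3
A#4 -> C#4
F4 -> Ab3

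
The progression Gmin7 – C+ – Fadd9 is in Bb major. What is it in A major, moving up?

F#min7 B+ Eadd9

Bb major up to A major is a major seventh; each chord root moves by that interval while the quality stays the same.
Gmin7: root G up a major seventh → F#, giving F#min7.
C+: root C up a major seventh → B, giving B+.
Fadd9: root F up a major seventh → E, giving Eadd9.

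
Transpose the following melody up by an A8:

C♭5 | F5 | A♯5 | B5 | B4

C6 F#6 A##6 B#6 B#5

An augmented octave up from Cb5 gives C6.
An augmented octave up from F5 gives F#6.
An augmented octave up from A#5 gives A##6.
B5: an octave up reaches B, and 13 semitones makes it B#6.
B4 up an augmented octave is B#5.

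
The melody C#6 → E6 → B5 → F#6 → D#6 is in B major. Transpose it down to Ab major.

Bb5 Db6 Ab5 Eb6 C6

From B down to Ab is an augmented second; apply that to each pitch.
C#6 becomes Bb5
E6 becomes Db6
B5 becomes Ab5
F#6 becomes Eb6
D#6 becomes C6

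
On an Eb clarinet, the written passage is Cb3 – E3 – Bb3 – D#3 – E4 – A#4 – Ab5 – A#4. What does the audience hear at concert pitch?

Ebb3 G3 Db4 F#3 G4 C#5 Cb6 C#5

Written C4 on the Eb clarinet sounds as Eb4, a minor third higher; apply that shift to every note.
Cb3 -> Ebb3
E3 -> G3
Bb3 -> Db4
D#3 -> F#3
E4 -> G4
A#4 -> C#5
Ab5 -> Cb6
A#4 -> C#5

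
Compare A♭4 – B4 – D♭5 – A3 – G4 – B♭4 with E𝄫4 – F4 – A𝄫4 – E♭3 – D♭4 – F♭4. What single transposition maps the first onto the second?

From Ab4 to Ebb4 is 4 letter names — a fourth of some quality.
Ebb4 to Ab4 is 6 semitones, which makes it an augmented fourth; the second version is lower, so the direction is down.
Checking another pair — Bb4 → Fb4 — gives the same interval.

down an augmented fourth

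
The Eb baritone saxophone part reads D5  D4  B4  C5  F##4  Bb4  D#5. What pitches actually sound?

F3 F2 D3 Eb3 A#2 Db3 F#3

The Eb baritone saxophone sounds a major thirteenth below written, so transpose each written note down a major thirteenth.
D5 gives F3
D4 gives F2
B4 gives D3
C5 gives Eb3
F##4 gives A#2
Bb4 gives Db3
D#5 gives F#3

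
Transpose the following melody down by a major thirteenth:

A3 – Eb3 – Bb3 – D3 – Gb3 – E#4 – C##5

C2 Gb1 Db2 F1 Bbb1 G#2 E#3

A3 down a major thirteenth is C2.
Eb3: a thirteenth down reaches G, and 21 semitones makes it Gb1.
Bb3: a thirteenth down reaches D, and 21 semitones makes it Db2.
D3: a thirteenth down reaches F, and 21 semitones makes it F1.
Gb3: a thirteenth down reaches B, and 21 semitones makes it Bbb1.
A major thirteenth down from E#4 gives G#2.
C##5: a thirteenth down reaches E, and 21 semitones makes it E#3.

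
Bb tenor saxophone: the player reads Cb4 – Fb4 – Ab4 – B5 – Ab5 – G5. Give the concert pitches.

The Bb tenor saxophone sounds a major ninth below written, so transpose each written note down a major ninth.
Cb4 -> Bbb2
Fb4 -> Ebb3
Ab4 -> Gb3
B5 -> A4
Ab5 -> Gb4
G5 -> F4

Bbb2 Ebb3 Gb3 A4 Gb4 F4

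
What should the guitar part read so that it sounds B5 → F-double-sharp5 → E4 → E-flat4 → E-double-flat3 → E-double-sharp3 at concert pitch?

B6 F##6 E5 Eb5 Ebb4 E##4

Written C4 sounds as C3 on the guitar, so concert pitches are written a perfect octave up.
B5 gives B6
F##5 gives F##6
E4 gives E5
Eb4 gives Eb5
Ebb3 gives Ebb4
E##3 gives E##4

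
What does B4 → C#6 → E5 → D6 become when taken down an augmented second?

B4 -> Ab4
C#6 -> Bb5
E5 -> Db5
D6 -> Cb6

Ab4 Bb5 Db5 Cb6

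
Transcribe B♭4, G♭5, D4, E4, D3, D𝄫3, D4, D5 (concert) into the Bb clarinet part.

C5 Ab5 E4 F#4 E3 Ebb3 E4 E5

Written C4 sounds as Bb3 on the Bb clarinet, so concert pitches are written a major second up.
Bb4 -> C5
Gb5 -> Ab5
D4 -> E4
E4 -> F#4
D3 -> E3
Dbb3 -> Ebb3
D4 -> E4
D5 -> E5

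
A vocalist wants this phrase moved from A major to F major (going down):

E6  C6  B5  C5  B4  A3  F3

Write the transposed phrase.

C6 Ab5 G5 Ab4 G4 F3 Db3

From A down to F is a major third; apply that to each pitch.
E6 → C6
C6 → Ab5
B5 → G5
C5 → Ab4
B4 → G4
A3 → F3
F3 → Db3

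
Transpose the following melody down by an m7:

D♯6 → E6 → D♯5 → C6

E#5 F#5 E#4 D5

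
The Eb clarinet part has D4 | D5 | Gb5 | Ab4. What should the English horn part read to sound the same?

C5 C6 Fb6 Gb5

First find concert pitch: the Eb clarinet sounds a minor third above written, so D4 D5 Gb5 Ab4 sounds F4 F5 Bbb5 Cb5.
Then write for English horn: it sounds a perfect fifth below written, so the part must be a perfect fifth above concert.
F4 → C5
F5 → C6
Bbb5 → Fb6
Cb5 → Gb5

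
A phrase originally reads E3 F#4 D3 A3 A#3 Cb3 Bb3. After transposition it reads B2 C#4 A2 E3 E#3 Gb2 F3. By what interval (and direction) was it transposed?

down a perfect fourth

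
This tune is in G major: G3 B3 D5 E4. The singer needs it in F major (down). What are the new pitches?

F3 A3 C5 D4

G major to F major down is a major second, so every note moves down by that interval.
G3 becomes F3
B3 becomes A3
D5 becomes C5
E4 becomes D4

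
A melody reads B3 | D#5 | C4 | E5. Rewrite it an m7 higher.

A4 C#6 Bb4 D6

B3 up a minor seventh is A4.
D#5: a seventh up reaches C, and 10 semitones makes it C#6.
C4 up a minor seventh is Bb4.
E5 up a minor seventh is D6.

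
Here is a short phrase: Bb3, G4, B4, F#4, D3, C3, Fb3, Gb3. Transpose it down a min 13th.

D2 B2 D#3 A#2 F#1 E1 Ab1 Bb1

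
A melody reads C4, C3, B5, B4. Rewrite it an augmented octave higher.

C#5 C#4 B#6 B#5

C4 gives C#5
C3 gives C#4
B5 gives B#6
B4 gives B#5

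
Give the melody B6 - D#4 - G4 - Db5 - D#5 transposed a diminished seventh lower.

C##6 E##3 A#3 E4 E##4

A diminished seventh down from B6 gives C##6.
D#4 down a diminished seventh is E##3.
G4: a seventh down reaches A, and 9 semitones makes it A#3.
Db5: a seventh down reaches E, and 9 semitones makes it E4.
D#5 down a diminished seventh is E##4.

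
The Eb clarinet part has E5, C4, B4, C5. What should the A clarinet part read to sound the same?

First find concert pitch: the Eb clarinet sounds a minor third above written, so E5 C4 B4 C5 sounds G5 Eb4 D5 Eb5.
Then write for A clarinet: it sounds a minor third below written, so the part must be a minor third above concert.
G5 → Bb5
Eb4 → Gb4
D5 → F5
Eb5 → Gb5

Bb5 Gb4 F5 Gb5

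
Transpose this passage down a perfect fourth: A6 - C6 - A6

E6 G5 E6

A6 -> E6
C6 -> G5
A6 -> E6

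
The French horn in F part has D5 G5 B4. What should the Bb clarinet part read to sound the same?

First find concert pitch: the French horn in F sounds a perfect fifth below written, so D5 G5 B4 sounds G4 C5 E4.
Then write for Bb clarinet: it sounds a major second below written, so the part must be a major second above concert.
G4 → A4
C5 → D5
E4 → F#4

A4 D5 F#4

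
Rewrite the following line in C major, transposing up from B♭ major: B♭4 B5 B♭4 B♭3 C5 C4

C5 C#6 C5 C4 D5 D4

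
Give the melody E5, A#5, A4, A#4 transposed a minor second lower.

E5 becomes D#5
A#5 becomes G##5
A4 becomes G#4
A#4 becomes G##4

D#5 G##5 G#4 G##4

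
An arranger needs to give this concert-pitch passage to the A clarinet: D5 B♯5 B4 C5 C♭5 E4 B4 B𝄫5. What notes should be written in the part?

F5 D#6 D5 Eb5 Ebb5 G4 D5 Dbb6

Written C4 sounds as A3 on the A clarinet, so concert pitches are written a minor third up.
D5 gives F5
B#5 gives D#6
B4 gives D5
C5 gives Eb5
Cb5 gives Ebb5
E4 gives G4
B4 gives D5
Bbb5 gives Dbb6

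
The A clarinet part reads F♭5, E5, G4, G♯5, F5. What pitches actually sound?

The A clarinet sounds a minor third below written, so transpose each written note down a minor third.
Fb5 -> Db5
E5 -> C#5
G4 -> E4
G#5 -> E#5
F5 -> D5

Db5 C#5 E4 E#5 D5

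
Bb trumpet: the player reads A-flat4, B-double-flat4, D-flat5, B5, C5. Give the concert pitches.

Gb4 Abb4 Cb5 A5 Bb4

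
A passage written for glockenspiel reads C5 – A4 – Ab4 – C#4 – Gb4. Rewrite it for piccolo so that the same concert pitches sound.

First find concert pitch: the glockenspiel sounds a perfect fifteenth above written, so C5 A4 Ab4 C#4 Gb4 sounds C7 A6 Ab6 C#6 Gb6.
Then write for piccolo: it sounds a perfect octave above written, so the part must be a perfect octave below concert.
C7 → C6
A6 → A5
Ab6 → Ab5
C#6 → C#5
Gb6 → Gb5

C6 A5 Ab5 C#5 Gb5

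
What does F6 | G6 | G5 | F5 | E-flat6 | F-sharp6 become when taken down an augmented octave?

Fb5 Gb5 Gb4 Fb4 Ebb5 F5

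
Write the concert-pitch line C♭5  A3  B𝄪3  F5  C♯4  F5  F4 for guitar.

Cb6 A4 B##4 F6 C#5 F6 F5

Written C4 sounds as C3 on the guitar, so concert pitches are written a perfect octave up.
Cb5 to Cb6
A3 to A4
B##3 to B##4
F5 to F6
C#4 to C#5
F5 to F6
F4 to F5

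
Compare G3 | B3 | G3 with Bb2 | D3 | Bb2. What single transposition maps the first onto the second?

Take the first pair: G3 → Bb2. G to B spans 6 letter names, so the interval is some kind of sixth.
Bb2 to G3 is 9 semitones, which makes it a major sixth; the second version is lower, so the direction is down.
Checking another pair — G3 → Bb2 — gives the same interval.

down a major sixth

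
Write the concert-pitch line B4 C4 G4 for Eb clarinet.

Written C4 sounds as Eb4 on the Eb clarinet, so concert pitches are written a minor third down.
B4 -> G#4
C4 -> A3
G4 -> E4

G#4 A3 E4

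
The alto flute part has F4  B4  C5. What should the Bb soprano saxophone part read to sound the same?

First find concert pitch: the alto flute sounds a perfect fourth below written, so F4 B4 C5 sounds C4 F#4 G4.
Then write for Bb soprano saxophone: it sounds a major second below written, so the part must be a major second above concert.
C4 → D4
F#4 → G#4
G4 → A4

D4 G#4 A4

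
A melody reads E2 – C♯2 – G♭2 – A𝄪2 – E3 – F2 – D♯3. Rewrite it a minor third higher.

E2 up a minor third is G2.
A minor third up from C#2 gives E2.
A minor third up from Gb2 gives Bbb2.
A##2: a third up reaches C, and 3 semitones makes it C##3.
A minor third up from E3 gives G3.
F2 up a minor third is Ab2.
A minor third up from D#3 gives F#3.

G2 E2 Bbb2 C##3 G3 Ab2 F#3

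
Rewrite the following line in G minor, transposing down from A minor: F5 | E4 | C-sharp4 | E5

Eb5 D4 B3 D5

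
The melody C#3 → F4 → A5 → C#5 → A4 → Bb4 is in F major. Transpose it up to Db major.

F major to Db major up is a minor sixth, so every note moves up by that interval.
C#3 becomes A3
F4 becomes Db5
A5 becomes F6
C#5 becomes A5
A4 becomes F5
Bb4 becomes Gb5

A3 Db5 F6 A5 F5 Gb5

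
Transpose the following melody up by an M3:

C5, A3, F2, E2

E5 C#4 A2 G#2

C5: a third up reaches E, and 4 semitones makes it E5.
A3 up a major third is C#4.
F2: a third up reaches A, and 4 semitones makes it A2.
A major third up from E2 gives G#2.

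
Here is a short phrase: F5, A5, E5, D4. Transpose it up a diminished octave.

Fb6 Ab6 Eb6 Db5

F5: an octave up reaches F, and 11 semitones makes it Fb6.
A5 up a diminished octave is Ab6.
A diminished octave up from E5 gives Eb6.
A diminished octave up from D4 gives Db5.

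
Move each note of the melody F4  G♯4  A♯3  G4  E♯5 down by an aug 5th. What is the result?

F4 down an augmented fifth is Bbb3.
G#4 down an augmented fifth is C4.
A#3 down an augmented fifth is D3.
An augmented fifth down from G4 gives Cb4.
E#5: a fifth down reaches A, and 8 semitones makes it A4.

Bbb3 C4 D3 Cb4 A4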